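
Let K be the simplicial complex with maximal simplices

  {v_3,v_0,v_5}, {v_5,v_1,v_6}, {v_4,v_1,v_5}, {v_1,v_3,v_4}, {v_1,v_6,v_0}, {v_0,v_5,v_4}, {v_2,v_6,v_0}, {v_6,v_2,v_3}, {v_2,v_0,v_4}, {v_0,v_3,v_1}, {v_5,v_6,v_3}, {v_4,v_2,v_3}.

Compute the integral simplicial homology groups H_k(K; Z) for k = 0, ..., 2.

H_0 ≅ Z,  H_1 ≅ Z/2,  H_2 = 0.

We work with the vertex ordering v_0 < v_1 < v_2 < v_3 < v_4 < v_5 < v_6. The simplices of K, each written with vertices in increasing order, are:

  0-simplices (7): [v_0], [v_1], [v_2], [v_3], [v_4], [v_5], [v_6]
  1-simplices (18): (18 of them)
  2-simplices (12): (12 of them)

giving chain groups C_0 ≅ Z^7, C_1 ≅ Z^18, C_2 ≅ Z^12.

Boundary ∂_1: C_1 → C_0 sends each edge [p,q] (with p < q) to q − p. For instance
  ∂[v_0,v_2] = [v_2] − [v_0].
The 7×18 boundary matrix has rank 6 and Smith normal form diag(1,1,1,1,1,1).

The boundary map ∂_2: C_2 → C_1 maps a triangle to the signed sum of its edges. For instance
  ∂[v_3,v_5,v_6] = [v_5,v_6] − [v_3,v_6] + [v_3,v_5],
  ∂[v_1,v_4,v_5] = [v_4,v_5] − [v_1,v_5] + [v_1,v_4].
This gives a 18×12 integer matrix of rank 12; reducing to Smith normal form yields diagonal entries (1,1,1,1,1,1,1,1,1,1,1,2).

Now H_k = ker ∂_k / im ∂_{k+1}, so:

  H_0: rank C_0 − rank ∂_1 = 7 − 6 = 1, and the invariant factors of ∂_1 are all 1, so H_0 = Z.
  H_1: rank ker ∂_1 − rank ∂_2 = (18 − 6) − 12 = 0, and ∂_2 has invariant factor 2 > 1, so H_1 = Z/2.
  H_2: rank ker ∂_2 − rank ∂_3 = (12 − 12) − 0 = 0, and there is no ∂_3, so H_2 = 0.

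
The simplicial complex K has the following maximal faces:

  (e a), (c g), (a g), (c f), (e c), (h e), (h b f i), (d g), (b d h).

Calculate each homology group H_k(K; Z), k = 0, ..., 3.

H_0 = Z,  H_1 = Z^3,  H_2 = 0,  H_3 = 0.

Order the vertices as a < b < c < d < e < f < g < h < i. Listing each simplex with vertices in this order, K has dimension 3 with simplices:

  0-simplices (9): a, b, c, d, e, f, g, h, i
  1-simplices (15): ae, ag, bd, bf, bh, bi, ce, cf, cg, dg, dh, eh, fh, fi, hi
  2-simplices (5): bdh, bfh, bfi, bhi, fhi
  3-simplices (1): bfhi

so the chain groups are C_0 ≅ Z^9, C_1 ≅ Z^15, C_2 ≅ Z^5, C_3 ≅ Z^1.

∂_1: C_1 → C_0 maps an edge to its endpoints' difference, ∂[p,q] = q − p. For instance
  ∂fi = i − f.
This gives a 9×15 integer matrix of rank 8; reducing to Smith normal form yields diagonal entries (1,1,1,1,1,1,1,1).

Boundary ∂_2: C_2 → C_1 sends each 2-simplex [p,q,r] to [q,r] − [p,r] + [p,q]. For instance
  ∂bdh = dh − bh + bd,
  ∂bfh = fh − bh + bf.
The resulting 15×5 matrix has rank 4, and its Smith normal form has invariant factors (1,1,1,1).

The boundary map ∂_3: C_3 → C_2 sends each 3-simplex σ to the alternating sum Σ_i (−1)^i (σ with its i-th vertex removed). For instance
  ∂bfhi = fhi − bhi + bfi − bfh.
This gives a 5×1 integer matrix of rank 1; reducing to Smith normal form yields diagonal entries (1).

Computing H_k = (kernel of ∂_k) / (image of ∂_{k+1}):

  H_0: rank C_0 − rank ∂_1 = 9 − 8 = 1, and the invariant factors of ∂_1 are all 1, so H_0 ≅ Z.
  H_1: rank ker ∂_1 − rank ∂_2 = (15 − 8) − 4 = 3, and the invariant factors of ∂_2 are all 1, so H_1 ≅ Z^3.
  H_2: rank ker ∂_2 − rank ∂_3 = (5 − 4) − 1 = 0, and the invariant factors of ∂_3 are all 1, so H_2 ≅ 0.
  H_3: rank ker ∂_3 − rank ∂_4 = (1 − 1) − 0 = 0, and there is no ∂_4, so H_3 ≅ 0.

As a check, the Euler characteristic is 9 − 15 + 5 − 1 = -2, which agrees with 1 − 3 + 0 − 0 = -2.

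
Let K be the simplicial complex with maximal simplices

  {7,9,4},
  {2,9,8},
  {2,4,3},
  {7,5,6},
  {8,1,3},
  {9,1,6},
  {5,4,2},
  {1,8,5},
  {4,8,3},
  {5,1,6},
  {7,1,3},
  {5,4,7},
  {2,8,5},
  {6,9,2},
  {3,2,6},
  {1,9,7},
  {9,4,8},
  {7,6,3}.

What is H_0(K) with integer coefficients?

H_0 = Z.

Order the vertices as 1 < 2 < 3 < 4 < 5 < 6 < 7 < 8 < 9. Listing each simplex with vertices in this order, K has dimension 2 with simplices:

  0-simplices (9): [1], [2], [3], [4], [5], [6], [7], [8], [9]
  1-simplices (27): (27 of them)
  2-simplices (18): [1,3,7], [1,3,8], [1,5,6], [1,5,8], [1,6,9], [1,7,9], [2,3,4], [2,3,6], [2,4,5], [2,5,8], [2,6,9], [2,8,9], [3,4,8], [3,6,7], [4,5,7], [4,7,9], [4,8,9], [5,6,7]

Hence C_0 ≅ Z^9, C_1 ≅ Z^27, C_2 ≅ Z^18.

The boundary map ∂_1: C_1 → C_0 maps an edge to its endpoints' difference, ∂[p,q] = q − p.
The resulting 9×27 matrix has rank 8, and its Smith normal form has invariant factors (1,1,1,1,1,1,1,1).

Boundary ∂_2: C_2 → C_1 acts by ∂[p,q,r] = [q,r] − [p,r] + [p,q]. For instance
  ∂[2,6,9] = [6,9] − [2,9] + [2,6],
  ∂[2,3,4] = [3,4] − [2,4] + [2,3].
The 27×18 boundary matrix has rank 18 and Smith normal form diag(1,1,1,1,1,1,1,1,1,1,1,1,1,1,1,1,1,2).

From H_k ≅ ker(∂_k) / im(∂_{k+1}) we obtain:

  H_0: rank C_0 − rank ∂_1 = 9 − 8 = 1, and the invariant factors of ∂_1 are all 1, so H_0 ≅ Z.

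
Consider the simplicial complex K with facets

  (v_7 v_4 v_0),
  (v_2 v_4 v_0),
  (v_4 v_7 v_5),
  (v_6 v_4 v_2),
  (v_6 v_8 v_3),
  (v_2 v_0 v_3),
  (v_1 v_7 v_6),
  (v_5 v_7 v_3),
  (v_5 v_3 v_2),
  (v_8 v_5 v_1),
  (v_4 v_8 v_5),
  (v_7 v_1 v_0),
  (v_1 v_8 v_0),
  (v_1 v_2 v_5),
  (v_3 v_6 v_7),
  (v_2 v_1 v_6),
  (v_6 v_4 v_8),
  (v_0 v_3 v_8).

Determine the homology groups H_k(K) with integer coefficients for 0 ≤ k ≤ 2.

Take the total order v_0 < v_1 < v_2 < v_3 < v_4 < v_5 < v_6 < v_7 < v_8 on the vertex set. Then K (dimension 2) consists of the simplices:

  0-simplices (9): [v_0], [v_1], [v_2], [v_3], [v_4], [v_5], [v_6], [v_7], [v_8]
  1-simplices (27): (27 of them)
  2-simplices (18): (18 of them)

so the chain groups are C_0 ≅ Z^9, C_1 ≅ Z^27, C_2 ≅ Z^18.

The boundary map ∂_1: C_1 → C_0 is given by ∂[p,q] = [q] − [p]. For instance
  ∂[v_5,v_7] = [v_7] − [v_5].
As a 9×27 matrix over Z this has rank 8, with invariant factors (1,1,1,1,1,1,1,1).

Boundary ∂_2: C_2 → C_1 sends each 2-simplex [p,q,r] to [q,r] − [p,r] + [p,q]. For instance
  ∂[v_1,v_2,v_6] = [v_2,v_6] − [v_1,v_6] + [v_1,v_2],
  ∂[v_0,v_1,v_7] = [v_1,v_7] − [v_0,v_7] + [v_0,v_1].
This gives a 27×18 integer matrix of rank 17; reducing to Smith normal form yields diagonal entries (1,1,1,1,1,1,1,1,1,1,1,1,1,1,1,1,1).

Now H_k = ker ∂_k / im ∂_{k+1}, so:

  H_0: rank C_0 − rank ∂_1 = 9 − 8 = 1, and the invariant factors of ∂_1 are all 1, so H_0 ≅ Z.
  H_1: rank ker ∂_1 − rank ∂_2 = (27 − 8) − 17 = 2, and the invariant factors of ∂_2 are all 1, so H_1 ≅ Z^2.
  H_2: rank ker ∂_2 − rank ∂_3 = (18 − 17) − 0 = 1, and there is no ∂_3, so H_2 ≅ Z.

(K is a triangulation of the torus T^2.)

H_0 ≅ Z,  H_1 ≅ Z^2,  H_2 ≅ Z.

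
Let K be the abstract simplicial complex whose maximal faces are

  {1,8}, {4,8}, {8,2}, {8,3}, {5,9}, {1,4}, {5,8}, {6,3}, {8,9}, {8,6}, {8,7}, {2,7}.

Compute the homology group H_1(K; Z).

H_1 ≅ Z^4.

We work with the vertex ordering 1 < 2 < 3 < 4 < 5 < 6 < 7 < 8 < 9. The simplices of K, each written with vertices in increasing order, are:

  0-simplices (9): [1], [2], [3], [4], [5], [6], [7], [8], [9]
  1-simplices (12): [1,4], [1,8], [2,7], [2,8], [3,6], [3,8], [4,8], [5,8], [5,9], [6,8], [7,8], [8,9]

so the chain groups are C_0 ≅ Z^9, C_1 ≅ Z^12.

∂_1: C_1 → C_0 is given by ∂[p,q] = [q] − [p]. For instance
  ∂[4,8] = [8] − [4].
This gives a 9×12 integer matrix of rank 8; reducing to Smith normal form yields diagonal entries (1,1,1,1,1,1,1,1).

Reading off H_k = ker ∂_k / im ∂_{k+1}:

  H_1: rank ker ∂_1 − rank ∂_2 = (12 − 8) − 0 = 4, and there is no ∂_2, so H_1 = Z^4.

(K is a triangulation of a wedge of 4 circles.)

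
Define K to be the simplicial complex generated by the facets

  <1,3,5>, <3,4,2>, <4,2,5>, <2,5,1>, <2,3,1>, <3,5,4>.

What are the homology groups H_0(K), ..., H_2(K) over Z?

Fix the vertex order 1 < 2 < 3 < 4 < 5 and write every simplex with vertices in increasing order. Then dim K = 2 and the simplices of K are:

  0-simplices (5): [1], [2], [3], [4], [5]
  1-simplices (9): [1,2], [1,3], [1,5], [2,3], [2,4], [2,5], [3,4], [3,5], [4,5]
  2-simplices (6): [1,2,3], [1,2,5], [1,3,5], [2,3,4], [2,4,5], [3,4,5]

so the chain groups are C_0 ≅ Z^5, C_1 ≅ Z^9, C_2 ≅ Z^6.

The boundary map ∂_1: C_1 → C_0 maps an edge to its endpoints' difference, ∂[p,q] = q − p. For instance
  ∂[4,5] = [5] − [4].
This gives a 5×9 integer matrix of rank 4; reducing to Smith normal form yields diagonal entries (1,1,1,1).

The boundary map ∂_2: C_2 → C_1 maps a triangle to the signed sum of its edges. For instance
  ∂[2,3,4] = [3,4] − [2,4] + [2,3],
  ∂[1,2,5] = [2,5] − [1,5] + [1,2].
The 9×6 boundary matrix has rank 5 and Smith normal form diag(1,1,1,1,1).

Reading off H_k = ker ∂_k / im ∂_{k+1}:

  H_0: rank C_0 − rank ∂_1 = 5 − 4 = 1, and the invariant factors of ∂_1 are all 1, so H_0 = Z.
  H_1: rank ker ∂_1 − rank ∂_2 = (9 − 4) − 5 = 0, and the invariant factors of ∂_2 are all 1, so H_1 = 0.
  H_2: rank ker ∂_2 − rank ∂_3 = (6 − 5) − 0 = 1, and there is no ∂_3, so H_2 = Z.

H_0 ≅ Z,  H_1 = 0,  H_2 ≅ Z.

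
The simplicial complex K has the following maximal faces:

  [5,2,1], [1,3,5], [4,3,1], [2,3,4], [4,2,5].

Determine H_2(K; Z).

H_2 ≅ 0.

Take the total order 1 < 2 < 3 < 4 < 5 on the vertex set. Then K (dimension 2) consists of the simplices:

  0-simplices (5): [1], [2], [3], [4], [5]
  1-simplices (10): [1,2], [1,3], [1,4], [1,5], [2,3], [2,4], [2,5], [3,4], [3,5], [4,5]
  2-simplices (5): [1,2,5], [1,3,4], [1,3,5], [2,3,4], [2,4,5]

so the chain groups are C_0 ≅ Z^5, C_1 ≅ Z^10, C_2 ≅ Z^5.

The boundary map ∂_1: C_1 → C_0 maps an edge to its endpoints' difference, ∂[p,q] = q − p. For instance
  ∂[1,4] = [4] − [1].
The 5×10 boundary matrix has rank 4 and Smith normal form diag(1,1,1,1).

∂_2: C_2 → C_1 maps a triangle to the signed sum of its edges. For instance
  ∂[1,3,5] = [3,5] − [1,5] + [1,3],
  ∂[1,2,5] = [2,5] − [1,5] + [1,2].
This gives a 10×5 integer matrix of rank 5; reducing to Smith normal form yields diagonal entries (1,1,1,1,1).

Now H_k = ker ∂_k / im ∂_{k+1}, so:

  H_2: rank ker ∂_2 − rank ∂_3 = (5 − 5) − 0 = 0, and there is no ∂_3, so H_2 = 0.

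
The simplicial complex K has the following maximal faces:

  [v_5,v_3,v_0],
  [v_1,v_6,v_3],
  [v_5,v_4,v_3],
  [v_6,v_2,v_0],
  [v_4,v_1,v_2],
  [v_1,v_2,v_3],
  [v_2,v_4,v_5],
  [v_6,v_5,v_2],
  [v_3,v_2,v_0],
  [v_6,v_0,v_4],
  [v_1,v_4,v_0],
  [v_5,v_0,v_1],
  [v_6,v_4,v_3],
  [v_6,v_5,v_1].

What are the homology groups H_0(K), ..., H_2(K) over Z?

We work with the vertex ordering v_0 < v_1 < v_2 < v_3 < v_4 < v_5 < v_6. The simplices of K, each written with vertices in increasing order, are:

  0-simplices (7): [v_0], [v_1], [v_2], [v_3], [v_4], [v_5], [v_6]
  1-simplices (21): (21 of them)
  2-simplices (14): (14 of them)

giving chain groups C_0 ≅ Z^7, C_1 ≅ Z^21, C_2 ≅ Z^14.

∂_1: C_1 → C_0 maps an edge to its endpoints' difference, ∂[p,q] = q − p. For instance
  ∂[v_1,v_2] = [v_2] − [v_1].
As a 7×21 matrix over Z this has rank 6, with invariant factors (1,1,1,1,1,1).

Boundary ∂_2: C_2 → C_1 maps a triangle to the signed sum of its edges. For instance
  ∂[v_0,v_4,v_6] = [v_4,v_6] − [v_0,v_6] + [v_0,v_4],
  ∂[v_1,v_2,v_3] = [v_2,v_3] − [v_1,v_3] + [v_1,v_2].
The 21×14 boundary matrix has rank 13 and Smith normal form diag(1,1,1,1,1,1,1,1,1,1,1,1,1).

Now H_k = ker ∂_k / im ∂_{k+1}, so:

  H_0: rank C_0 − rank ∂_1 = 7 − 6 = 1, and the invariant factors of ∂_1 are all 1, so H_0 ≅ Z.
  H_1: rank ker ∂_1 − rank ∂_2 = (21 − 6) − 13 = 2, and the invariant factors of ∂_2 are all 1, so H_1 ≅ Z^2.
  H_2: rank ker ∂_2 − rank ∂_3 = (14 − 13) − 0 = 1, and there is no ∂_3, so H_2 ≅ Z.

(K is a triangulation of the torus T^2.)

H_0 ≅ Z,  H_1 ≅ Z^2,  H_2 ≅ Z.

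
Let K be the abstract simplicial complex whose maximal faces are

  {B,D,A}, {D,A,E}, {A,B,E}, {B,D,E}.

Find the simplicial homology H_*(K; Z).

H_0 ≅ Z,  H_1 = 0,  H_2 ≅ Z.

K has 4 vertices, 6 edges, 4 triangles.
rank ∂_0 = 0, rank ∂_1 = 3 ⇒ b_0 = 4 − 0 − 3 = 1; all invariant factors of ∂_1 are 1 so no torsion. So H_0 ≅ Z.
rank ∂_1 = 3, rank ∂_2 = 3 ⇒ b_1 = 6 − 3 − 3 = 0; all invariant factors of ∂_2 are 1 so no torsion. So H_1 ≅ 0.
rank ∂_2 = 3, rank ∂_3 = 0 ⇒ b_2 = 4 − 3 − 0 = 1. So H_2 ≅ Z.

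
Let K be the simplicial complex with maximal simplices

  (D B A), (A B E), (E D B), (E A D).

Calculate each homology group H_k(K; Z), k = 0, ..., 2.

H_0 = Z,  H_1 = 0,  H_2 = Z.

Take the total order A < B < D < E on the vertex set. Then K (dimension 2) consists of the simplices:

  0-simplices (4): A, B, D, E
  1-simplices (6): AB, AD, AE, BD, BE, DE
  2-simplices (4): ABD, ABE, ADE, BDE

so the chain groups are C_0 ≅ Z^4, C_1 ≅ Z^6, C_2 ≅ Z^4.

The boundary map ∂_1: C_1 → C_0 is given by ∂[p,q] = [q] − [p]. For instance
  ∂BE = E − B.
The resulting 4×6 matrix has rank 3, and its Smith normal form has invariant factors (1,1,1).

Boundary ∂_2: C_2 → C_1 maps a triangle to the signed sum of its edges. For instance
  ∂ABD = BD − AD + AB,
  ∂ABE = BE − AE + AB.
The 6×4 boundary matrix has rank 3 and Smith normal form diag(1,1,1).

From H_k ≅ ker(∂_k) / im(∂_{k+1}) we obtain:

  H_0: rank C_0 − rank ∂_1 = 4 − 3 = 1, and the invariant factors of ∂_1 are all 1, so H_0 ≅ Z.
  H_1: rank ker ∂_1 − rank ∂_2 = (6 − 3) − 3 = 0, and the invariant factors of ∂_2 are all 1, so H_1 ≅ 0.
  H_2: rank ker ∂_2 − rank ∂_3 = (4 − 3) − 0 = 1, and there is no ∂_3, so H_2 ≅ Z.

(K is a triangulation of the 2-sphere S^2.)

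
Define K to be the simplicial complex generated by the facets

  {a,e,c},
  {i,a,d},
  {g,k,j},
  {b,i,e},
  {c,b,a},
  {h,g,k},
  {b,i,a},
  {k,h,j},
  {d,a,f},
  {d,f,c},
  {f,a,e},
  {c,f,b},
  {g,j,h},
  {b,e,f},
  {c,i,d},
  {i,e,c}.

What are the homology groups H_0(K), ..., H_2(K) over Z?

H_0 = Z^2,  H_1 = Z_2,  H_2 = Z.

Fix the vertex order a < b < c < d < e < f < g < h < i < j < k and write every simplex with vertices in increasing order. Then dim K = 2 and the simplices of K are:

  0-simplices (11): a, b, c, d, e, f, g, h, i, j, k
  1-simplices (24): ab, ac, ad, ae, af, ai, bc, be, bf, bi, cd, ce, cf, ci, df, di, ef, ei, gh, gj, gk, hj, hk, jk
  2-simplices (16): abc, abi, ace, adf, adi, aef, bcf, bef, bei, cdf, cdi, cei, ghj, ghk, gjk, hjk

so the chain groups are C_0 ≅ Z^11, C_1 ≅ Z^24, C_2 ≅ Z^16.

Boundary ∂_1: C_1 → C_0 maps an edge to its endpoints' difference, ∂[p,q] = q − p. For instance
  ∂bf = f − b.
The resulting 11×24 matrix has rank 9, and its Smith normal form has invariant factors (1,1,1,1,1,1,1,1,1).

∂_2: C_2 → C_1 acts by ∂[p,q,r] = [q,r] − [p,r] + [p,q]. For instance
  ∂abc = bc − ac + ab,
  ∂abi = bi − ai + ab.
The 24×16 boundary matrix has rank 15 and Smith normal form diag(1,1,1,1,1,1,1,1,1,1,1,1,1,1,2).

Computing H_k = (kernel of ∂_k) / (image of ∂_{k+1}):

  H_0: rank C_0 − rank ∂_1 = 11 − 9 = 2, and the invariant factors of ∂_1 are all 1, so H_0 = Z^2.
  H_1: rank ker ∂_1 − rank ∂_2 = (24 − 9) − 15 = 0, and ∂_2 has invariant factor 2 > 1, so H_1 = Z_2.
  H_2: rank ker ∂_2 − rank ∂_3 = (16 − 15) − 0 = 1, and there is no ∂_3, so H_2 = Z.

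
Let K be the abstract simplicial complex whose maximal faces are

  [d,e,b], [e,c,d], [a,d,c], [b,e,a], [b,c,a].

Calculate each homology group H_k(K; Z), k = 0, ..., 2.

H_0 ≅ Z,  H_1 ≅ Z,  H_2 = 0.

K has 5 vertices, 10 edges, 5 triangles.
rank ∂_0 = 0, rank ∂_1 = 4 ⇒ b_0 = 5 − 0 − 4 = 1; all invariant factors of ∂_1 are 1 so no torsion. So H_0 ≅ Z.
rank ∂_1 = 4, rank ∂_2 = 5 ⇒ b_1 = 10 − 4 − 5 = 1; all invariant factors of ∂_2 are 1 so no torsion. So H_1 ≅ Z.
rank ∂_2 = 5, rank ∂_3 = 0 ⇒ b_2 = 5 − 5 − 0 = 0. So H_2 ≅ 0.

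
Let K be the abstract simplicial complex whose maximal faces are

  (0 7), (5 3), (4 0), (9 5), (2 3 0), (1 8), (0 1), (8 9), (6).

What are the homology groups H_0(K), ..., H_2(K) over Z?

H_0 = Z^2,  H_1 = Z,  H_2 = 0.

Order the vertices as 0 < 1 < 2 < 3 < 4 < 5 < 6 < 7 < 8 < 9. Listing each simplex with vertices in this order, K has dimension 2 with simplices:

  0-simplices (10): [0], [1], [2], [3], [4], [5], [6], [7], [8], [9]
  1-simplices (10): [0,1], [0,2], [0,3], [0,4], [0,7], [1,8], [2,3], [3,5], [5,9], [8,9]
  2-simplices (1): [0,2,3]

giving chain groups C_0 ≅ Z^10, C_1 ≅ Z^10, C_2 ≅ Z^1.

The boundary map ∂_1: C_1 → C_0 is given by ∂[p,q] = [q] − [p]. For instance
  ∂[2,3] = [3] − [2].
As a 10×10 matrix over Z this has rank 8, with invariant factors (1,1,1,1,1,1,1,1).

The boundary map ∂_2: C_2 → C_1 acts by ∂[p,q,r] = [q,r] − [p,r] + [p,q]. For instance
  ∂[0,2,3] = [2,3] − [0,3] + [0,2].
The resulting 10×1 matrix has rank 1, and its Smith normal form has invariant factors (1).

Computing H_k = (kernel of ∂_k) / (image of ∂_{k+1}):

  H_0: rank C_0 − rank ∂_1 = 10 − 8 = 2, and the invariant factors of ∂_1 are all 1, so H_0 ≅ Z^2.
  H_1: rank ker ∂_1 − rank ∂_2 = (10 − 8) − 1 = 1, and the invariant factors of ∂_2 are all 1, so H_1 ≅ Z.
  H_2: rank ker ∂_2 − rank ∂_3 = (1 − 1) − 0 = 0, and there is no ∂_3, so H_2 ≅ 0.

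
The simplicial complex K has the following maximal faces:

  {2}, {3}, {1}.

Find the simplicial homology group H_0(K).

Fix the vertex order 1 < 2 < 3 and write every simplex with vertices in increasing order. Then dim K = 0 and the simplices of K are:

  0-simplices (3): [1], [2], [3]

giving chain groups C_0 ≅ Z^3.

Computing H_k = (kernel of ∂_k) / (image of ∂_{k+1}):

  H_0: rank C_0 − rank ∂_1 = 3 − 0 = 3, and there is no ∂_1, so H_0 ≅ Z^3.

(K is a triangulation of a set of 3 points.)

H_0 ≅ Z^3.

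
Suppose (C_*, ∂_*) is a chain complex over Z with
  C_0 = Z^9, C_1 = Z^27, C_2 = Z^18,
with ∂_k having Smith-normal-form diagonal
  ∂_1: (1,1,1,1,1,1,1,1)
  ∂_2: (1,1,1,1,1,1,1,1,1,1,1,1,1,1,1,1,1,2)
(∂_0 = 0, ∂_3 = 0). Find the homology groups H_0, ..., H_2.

H_0: b_0 = 9 − 0 − 8 = 1; torsion from ∂_1 factors > 1: none. So H_0 ≅ Z.
H_1: b_1 = 27 − 8 − 18 = 1; torsion from ∂_2 factors > 1: [2]. So H_1 ≅ Z ⊕ Z/2.
H_2: b_2 = 18 − 18 − 0 = 0; torsion from ∂_3 factors > 1: none. So H_2 ≅ 0.

H_0 ≅ Z,  H_1 ≅ Z ⊕ Z/2,  H_2 = 0.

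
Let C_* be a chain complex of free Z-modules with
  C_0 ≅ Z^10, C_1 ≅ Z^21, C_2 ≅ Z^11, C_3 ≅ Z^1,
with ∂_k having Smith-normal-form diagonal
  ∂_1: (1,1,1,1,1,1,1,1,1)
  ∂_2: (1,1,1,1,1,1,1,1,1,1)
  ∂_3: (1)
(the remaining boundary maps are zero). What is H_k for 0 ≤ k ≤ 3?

H_0: b_0 = 10 − 0 − 9 = 1; torsion from ∂_1 factors > 1: none. So H_0 = Z.
H_1: b_1 = 21 − 9 − 10 = 2; torsion from ∂_2 factors > 1: none. So H_1 = Z^2.
H_2: b_2 = 11 − 10 − 1 = 0; torsion from ∂_3 factors > 1: none. So H_2 = 0.
H_3: b_3 = 1 − 1 − 0 = 0; torsion from ∂_4 factors > 1: none. So H_3 = 0.

H_0 = Z,  H_1 = Z^2,  H_2 = 0,  H_3 = 0.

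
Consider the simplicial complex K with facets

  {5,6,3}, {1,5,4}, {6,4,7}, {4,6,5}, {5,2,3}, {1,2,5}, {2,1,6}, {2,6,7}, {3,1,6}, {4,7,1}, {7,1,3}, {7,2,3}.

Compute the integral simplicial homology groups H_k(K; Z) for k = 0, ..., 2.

H_0 = Z,  H_1 = Z/2,  H_2 = 0.

K has 7 vertices, 18 edges, 12 triangles.
rank ∂_0 = 0, rank ∂_1 = 6 ⇒ b_0 = 7 − 0 − 6 = 1; all invariant factors of ∂_1 are 1 so no torsion. So H_0 ≅ Z.
rank ∂_1 = 6, rank ∂_2 = 12 ⇒ b_1 = 18 − 6 − 12 = 0; ∂_2 has invariant factor(s) [2] giving torsion. So H_1 ≅ Z/2.
rank ∂_2 = 12, rank ∂_3 = 0 ⇒ b_2 = 12 − 12 − 0 = 0. So H_2 ≅ 0.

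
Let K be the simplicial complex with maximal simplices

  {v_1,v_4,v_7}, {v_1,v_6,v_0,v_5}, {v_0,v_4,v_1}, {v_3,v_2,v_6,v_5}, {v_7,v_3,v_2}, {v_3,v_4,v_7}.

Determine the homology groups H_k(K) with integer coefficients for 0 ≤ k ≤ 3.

Order the vertices as v_0 < v_1 < v_2 < v_3 < v_4 < v_5 < v_6 < v_7. Listing each simplex with vertices in this order, K has dimension 3 with simplices:

  0-simplices (8): [v_0], [v_1], [v_2], [v_3], [v_4], [v_5], [v_6], [v_7]
  1-simplices (18): (18 of them)
  2-simplices (12): (12 of them)
  3-simplices (2): [v_0,v_1,v_5,v_6], [v_2,v_3,v_5,v_6]

giving chain groups C_0 ≅ Z^8, C_1 ≅ Z^18, C_2 ≅ Z^12, C_3 ≅ Z^2.

Boundary ∂_1: C_1 → C_0 maps an edge to its endpoints' difference, ∂[p,q] = q − p. For instance
  ∂[v_2,v_3] = [v_3] − [v_2].
As a 8×18 matrix over Z this has rank 7, with invariant factors (1,1,1,1,1,1,1).

∂_2: C_2 → C_1 maps a triangle to the signed sum of its edges. For instance
  ∂[v_0,v_1,v_4] = [v_1,v_4] − [v_0,v_4] + [v_0,v_1],
  ∂[v_2,v_3,v_7] = [v_3,v_7] − [v_2,v_7] + [v_2,v_3].
As a 18×12 matrix over Z this has rank 10, with invariant factors (1,1,1,1,1,1,1,1,1,1).

The boundary map ∂_3: C_3 → C_2 sends each 3-simplex σ to the alternating sum Σ_i (−1)^i (σ with its i-th vertex removed). For instance
  ∂[v_2,v_3,v_5,v_6] = [v_3,v_5,v_6] − [v_2,v_5,v_6] + [v_2,v_3,v_6] − [v_2,v_3,v_5],
  ∂[v_0,v_1,v_5,v_6] = [v_1,v_5,v_6] − [v_0,v_5,v_6] + [v_0,v_1,v_6] − [v_0,v_1,v_5].
The resulting 12×2 matrix has rank 2, and its Smith normal form has invariant factors (1,1).

From H_k ≅ ker(∂_k) / im(∂_{k+1}) we obtain:

  H_0: rank C_0 − rank ∂_1 = 8 − 7 = 1, and the invariant factors of ∂_1 are all 1, so H_0 = Z.
  H_1: rank ker ∂_1 − rank ∂_2 = (18 − 7) − 10 = 1, and the invariant factors of ∂_2 are all 1, so H_1 = Z.
  H_2: rank ker ∂_2 − rank ∂_3 = (12 − 10) − 2 = 0, and the invariant factors of ∂_3 are all 1, so H_2 = 0.
  H_3: rank ker ∂_3 − rank ∂_4 = (2 − 2) − 0 = 0, and there is no ∂_4, so H_3 = 0.

H_0 = Z,  H_1 = Z,  H_2 = 0,  H_3 = 0.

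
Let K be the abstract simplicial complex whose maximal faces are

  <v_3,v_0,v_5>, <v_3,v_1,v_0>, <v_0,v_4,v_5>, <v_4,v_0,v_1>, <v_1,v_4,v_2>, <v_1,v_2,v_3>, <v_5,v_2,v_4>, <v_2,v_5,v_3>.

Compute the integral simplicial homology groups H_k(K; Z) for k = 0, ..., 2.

We work with the vertex ordering v_0 < v_1 < v_2 < v_3 < v_4 < v_5. The simplices of K, each written with vertices in increasing order, are:

  0-simplices (6): [v_0], [v_1], [v_2], [v_3], [v_4], [v_5]
  1-simplices (12): [v_0,v_1], [v_0,v_3], [v_0,v_4], [v_0,v_5], [v_1,v_2], [v_1,v_3], [v_1,v_4], [v_2,v_3], [v_2,v_4], [v_2,v_5], [v_3,v_5], [v_4,v_5]
  2-simplices (8): [v_0,v_1,v_3], [v_0,v_1,v_4], [v_0,v_3,v_5], [v_0,v_4,v_5], [v_1,v_2,v_3], [v_1,v_2,v_4], [v_2,v_3,v_5], [v_2,v_4,v_5]

so the chain groups are C_0 ≅ Z^6, C_1 ≅ Z^12, C_2 ≅ Z^8.

Boundary ∂_1: C_1 → C_0 is given by ∂[p,q] = [q] − [p]. For instance
  ∂[v_0,v_4] = [v_4] − [v_0].
As a 6×12 matrix over Z this has rank 5, with invariant factors (1,1,1,1,1).

The boundary map ∂_2: C_2 → C_1 sends each 2-simplex [p,q,r] to [q,r] − [p,r] + [p,q]. For instance
  ∂[v_0,v_1,v_4] = [v_1,v_4] − [v_0,v_4] + [v_0,v_1],
  ∂[v_0,v_3,v_5] = [v_3,v_5] − [v_0,v_5] + [v_0,v_3].
The resulting 12×8 matrix has rank 7, and its Smith normal form has invariant factors (1,1,1,1,1,1,1).

From H_k ≅ ker(∂_k) / im(∂_{k+1}) we obtain:

  H_0: rank C_0 − rank ∂_1 = 6 − 5 = 1, and the invariant factors of ∂_1 are all 1, so H_0 = Z.
  H_1: rank ker ∂_1 − rank ∂_2 = (12 − 5) − 7 = 0, and the invariant factors of ∂_2 are all 1, so H_1 = 0.
  H_2: rank ker ∂_2 − rank ∂_3 = (8 − 7) − 0 = 1, and there is no ∂_3, so H_2 = Z.

As a check, the Euler characteristic is 6 − 12 + 8 = 2, which agrees with 1 − 0 + 1 = 2.
(K is a triangulation of the 2-sphere S^2.)

H_0 = Z,  H_1 = 0,  H_2 = Z.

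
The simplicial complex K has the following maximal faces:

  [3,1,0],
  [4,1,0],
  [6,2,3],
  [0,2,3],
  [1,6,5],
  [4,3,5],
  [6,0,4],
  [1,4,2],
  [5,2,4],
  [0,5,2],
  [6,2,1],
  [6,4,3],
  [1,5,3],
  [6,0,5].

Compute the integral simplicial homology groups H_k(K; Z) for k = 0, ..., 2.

K has 7 vertices, 21 edges, 14 triangles.
rank ∂_0 = 0, rank ∂_1 = 6 ⇒ b_0 = 7 − 0 − 6 = 1; all invariant factors of ∂_1 are 1 so no torsion. So H_0 ≅ Z.
rank ∂_1 = 6, rank ∂_2 = 13 ⇒ b_1 = 21 − 6 − 13 = 2; all invariant factors of ∂_2 are 1 so no torsion. So H_1 ≅ Z^2.
rank ∂_2 = 13, rank ∂_3 = 0 ⇒ b_2 = 14 − 13 − 0 = 1. So H_2 ≅ Z.

H_0 = Z,  H_1 = Z^2,  H_2 = Z.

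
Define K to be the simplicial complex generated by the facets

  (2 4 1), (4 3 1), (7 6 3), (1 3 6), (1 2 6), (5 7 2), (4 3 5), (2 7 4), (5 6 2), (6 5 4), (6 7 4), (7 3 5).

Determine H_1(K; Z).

H_1 ≅ Z_2.

Order the vertices as 1 < 2 < 3 < 4 < 5 < 6 < 7. Listing each simplex with vertices in this order, K has dimension 2 with simplices:

  0-simplices (7): [1], [2], [3], [4], [5], [6], [7]
  1-simplices (18): [1,2], [1,3], [1,4], [1,6], [2,4], [2,5], [2,6], [2,7], [3,4], [3,5], [3,6], [3,7], [4,5], [4,6], [4,7], [5,6], [5,7], [6,7]
  2-simplices (12): [1,2,4], [1,2,6], [1,3,4], [1,3,6], [2,4,7], [2,5,6], [2,5,7], [3,4,5], [3,5,7], [3,6,7], [4,5,6], [4,6,7]

Hence C_0 ≅ Z^7, C_1 ≅ Z^18, C_2 ≅ Z^12.

The boundary map ∂_1: C_1 → C_0 maps an edge to its endpoints' difference, ∂[p,q] = q − p. For instance
  ∂[2,4] = [4] − [2].
The resulting 7×18 matrix has rank 6, and its Smith normal form has invariant factors (1,1,1,1,1,1).

∂_2: C_2 → C_1 maps a triangle to the signed sum of its edges. For instance
  ∂[4,6,7] = [6,7] − [4,7] + [4,6],
  ∂[1,2,4] = [2,4] − [1,4] + [1,2].
The 18×12 boundary matrix has rank 12 and Smith normal form diag(1,1,1,1,1,1,1,1,1,1,1,2).

From H_k ≅ ker(∂_k) / im(∂_{k+1}) we obtain:

  H_1: rank ker ∂_1 − rank ∂_2 = (18 − 6) − 12 = 0, and ∂_2 has invariant factor 2 > 1, so H_1 = Z_2.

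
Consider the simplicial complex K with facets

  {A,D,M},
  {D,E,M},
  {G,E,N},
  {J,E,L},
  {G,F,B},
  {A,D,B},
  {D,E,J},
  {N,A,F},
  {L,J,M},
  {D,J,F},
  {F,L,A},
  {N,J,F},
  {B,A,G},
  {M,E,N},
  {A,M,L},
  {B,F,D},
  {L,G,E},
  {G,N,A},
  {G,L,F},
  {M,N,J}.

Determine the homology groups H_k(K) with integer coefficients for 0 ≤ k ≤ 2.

Order the vertices as A < B < D < E < F < G < J < L < M < N. Listing each simplex with vertices in this order, K has dimension 2 with simplices:

  0-simplices (10): A, B, D, E, F, G, J, L, M, N
  1-simplices (30): AB, AD, AF, AG, AL, AM, AN, BD, BF, BG, DE, DF, DJ, DM, EG, EJ, EL, EM, EN, FG, FJ, FL, FN, GL, GN, JL, JM, JN, LM, MN
  2-simplices (20): ABD, ABG, ADM, AFL, AFN, AGN, ALM, BDF, BFG, DEJ, DEM, DFJ, EGL, EGN, EJL, EMN, FGL, FJN, JLM, JMN

Hence C_0 ≅ Z^10, C_1 ≅ Z^30, C_2 ≅ Z^20.

The boundary map ∂_1: C_1 → C_0 sends each edge [p,q] (with p < q) to q − p.
As a 10×30 matrix over Z this has rank 9, with invariant factors (1,1,1,1,1,1,1,1,1).

The boundary map ∂_2: C_2 → C_1 acts by ∂[p,q,r] = [q,r] − [p,r] + [p,q]. For instance
  ∂ADM = DM − AM + AD,
  ∂FJN = JN − FN + FJ.
The 30×20 boundary matrix has rank 20 and Smith normal form diag(1,1,1,1,1,1,1,1,1,1,1,1,1,1,1,1,1,1,1,2).

Reading off H_k = ker ∂_k / im ∂_{k+1}:

  H_0: rank C_0 − rank ∂_1 = 10 − 9 = 1, and the invariant factors of ∂_1 are all 1, so H_0 = Z.
  H_1: rank ker ∂_1 − rank ∂_2 = (30 − 9) − 20 = 1, and ∂_2 has invariant factor 2 > 1, so H_1 = Z ⊕ Z_2.
  H_2: rank ker ∂_2 − rank ∂_3 = (20 − 20) − 0 = 0, and there is no ∂_3, so H_2 = 0.

(K is a triangulation of the Klein bottle.)

H_0 ≅ Z,  H_1 ≅ Z ⊕ Z_2,  H_2 = 0.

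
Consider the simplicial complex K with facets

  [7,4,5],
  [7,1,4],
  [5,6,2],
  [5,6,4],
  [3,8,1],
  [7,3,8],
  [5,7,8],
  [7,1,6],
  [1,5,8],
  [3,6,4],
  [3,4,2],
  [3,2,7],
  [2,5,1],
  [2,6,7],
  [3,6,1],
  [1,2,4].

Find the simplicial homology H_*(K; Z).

H_0 = Z,  H_1 = Z^2,  H_2 = Z.

We work with the vertex ordering 1 < 2 < 3 < 4 < 5 < 6 < 7 < 8. The simplices of K, each written with vertices in increasing order, are:

  0-simplices (8): [1], [2], [3], [4], [5], [6], [7], [8]
  1-simplices (24): (24 of them)
  2-simplices (16): [1,2,4], [1,2,5], [1,3,6], [1,3,8], [1,4,7], [1,5,8], [1,6,7], [2,3,4], [2,3,7], [2,5,6], [2,6,7], [3,4,6], [3,7,8], [4,5,6], [4,5,7], [5,7,8]

giving chain groups C_0 ≅ Z^8, C_1 ≅ Z^24, C_2 ≅ Z^16.

Boundary ∂_1: C_1 → C_0 is given by ∂[p,q] = [q] − [p].
The resulting 8×24 matrix has rank 7, and its Smith normal form has invariant factors (1,1,1,1,1,1,1).

Boundary ∂_2: C_2 → C_1 maps a triangle to the signed sum of its edges. For instance
  ∂[3,4,6] = [4,6] − [3,6] + [3,4],
  ∂[1,2,4] = [2,4] − [1,4] + [1,2].
The 24×16 boundary matrix has rank 15 and Smith normal form diag(1,1,1,1,1,1,1,1,1,1,1,1,1,1,1).

Now H_k = ker ∂_k / im ∂_{k+1}, so:

  H_0: rank C_0 − rank ∂_1 = 8 − 7 = 1, and the invariant factors of ∂_1 are all 1, so H_0 = Z.
  H_1: rank ker ∂_1 − rank ∂_2 = (24 − 7) − 15 = 2, and the invariant factors of ∂_2 are all 1, so H_1 = Z^2.
  H_2: rank ker ∂_2 − rank ∂_3 = (16 − 15) − 0 = 1, and there is no ∂_3, so H_2 = Z.

As a check, the Euler characteristic is 8 − 24 + 16 = 0, which agrees with 1 − 2 + 1 = 0.
(K is a triangulation of the torus T^2.)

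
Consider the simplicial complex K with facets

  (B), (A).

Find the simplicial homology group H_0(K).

Order the vertices as A < B. Listing each simplex with vertices in this order, K has dimension 0 with simplices:

  0-simplices (2): A, B

so the chain groups are C_0 ≅ Z^2.

Computing H_k = (kernel of ∂_k) / (image of ∂_{k+1}):

  H_0: rank C_0 − rank ∂_1 = 2 − 0 = 2, and there is no ∂_1, so H_0 ≅ Z^2.

H_0 = Z^2.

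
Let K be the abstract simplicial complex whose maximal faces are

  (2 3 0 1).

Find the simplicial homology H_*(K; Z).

We work with the vertex ordering 0 < 1 < 2 < 3. The simplices of K, each written with vertices in increasing order, are:

  0-simplices (4): [0], [1], [2], [3]
  1-simplices (6): [0,1], [0,2], [0,3], [1,2], [1,3], [2,3]
  2-simplices (4): [0,1,2], [0,1,3], [0,2,3], [1,2,3]
  3-simplices (1): [0,1,2,3]

Hence C_0 ≅ Z^4, C_1 ≅ Z^6, C_2 ≅ Z^4, C_3 ≅ Z^1.

The boundary map ∂_1: C_1 → C_0 is given by ∂[p,q] = [q] − [p].
This gives a 4×6 integer matrix of rank 3; reducing to Smith normal form yields diagonal entries (1,1,1).

The boundary map ∂_2: C_2 → C_1 acts by ∂[p,q,r] = [q,r] − [p,r] + [p,q]. For instance
  ∂[0,1,3] = [1,3] − [0,3] + [0,1],
  ∂[0,1,2] = [1,2] − [0,2] + [0,1].
As a 6×4 matrix over Z this has rank 3, with invariant factors (1,1,1).

The boundary map ∂_3: C_3 → C_2 sends each 3-simplex σ to the alternating sum Σ_i (−1)^i (σ with its i-th vertex removed). For instance
  ∂[0,1,2,3] = [1,2,3] − [0,2,3] + [0,1,3] − [0,1,2].
As a 4×1 matrix over Z this has rank 1, with invariant factors (1).

Computing H_k = (kernel of ∂_k) / (image of ∂_{k+1}):

  H_0: rank C_0 − rank ∂_1 = 4 − 3 = 1, and the invariant factors of ∂_1 are all 1, so H_0 ≅ Z.
  H_1: rank ker ∂_1 − rank ∂_2 = (6 − 3) − 3 = 0, and the invariant factors of ∂_2 are all 1, so H_1 ≅ 0.
  H_2: rank ker ∂_2 − rank ∂_3 = (4 − 3) − 1 = 0, and the invariant factors of ∂_3 are all 1, so H_2 ≅ 0.
  H_3: rank ker ∂_3 − rank ∂_4 = (1 − 1) − 0 = 0, and there is no ∂_4, so H_3 ≅ 0.

As a check, the Euler characteristic is 4 − 6 + 4 − 1 = 1, which agrees with 1 − 0 + 0 − 0 = 1.

H_0 ≅ Z,  H_1 = 0,  H_2 = 0,  H_3 = 0.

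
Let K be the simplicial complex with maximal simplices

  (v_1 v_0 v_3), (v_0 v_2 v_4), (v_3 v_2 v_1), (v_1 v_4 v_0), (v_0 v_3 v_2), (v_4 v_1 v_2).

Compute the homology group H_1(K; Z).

H_1 ≅ 0.

We work with the vertex ordering v_0 < v_1 < v_2 < v_3 < v_4. The simplices of K, each written with vertices in increasing order, are:

  0-simplices (5): [v_0], [v_1], [v_2], [v_3], [v_4]
  1-simplices (9): [v_0,v_1], [v_0,v_2], [v_0,v_3], [v_0,v_4], [v_1,v_2], [v_1,v_3], [v_1,v_4], [v_2,v_3], [v_2,v_4]
  2-simplices (6): [v_0,v_1,v_3], [v_0,v_1,v_4], [v_0,v_2,v_3], [v_0,v_2,v_4], [v_1,v_2,v_3], [v_1,v_2,v_4]

Hence C_0 ≅ Z^5, C_1 ≅ Z^9, C_2 ≅ Z^6.

The boundary map ∂_1: C_1 → C_0 is given by ∂[p,q] = [q] − [p]. For instance
  ∂[v_0,v_4] = [v_4] − [v_0].
As a 5×9 matrix over Z this has rank 4, with invariant factors (1,1,1,1).

The boundary map ∂_2: C_2 → C_1 sends each 2-simplex [p,q,r] to [q,r] − [p,r] + [p,q]. For instance
  ∂[v_0,v_2,v_4] = [v_2,v_4] − [v_0,v_4] + [v_0,v_2],
  ∂[v_0,v_2,v_3] = [v_2,v_3] − [v_0,v_3] + [v_0,v_2].
As a 9×6 matrix over Z this has rank 5, with invariant factors (1,1,1,1,1).

Now H_k = ker ∂_k / im ∂_{k+1}, so:

  H_1: rank ker ∂_1 − rank ∂_2 = (9 − 4) − 5 = 0, and the invariant factors of ∂_2 are all 1, so H_1 ≅ 0.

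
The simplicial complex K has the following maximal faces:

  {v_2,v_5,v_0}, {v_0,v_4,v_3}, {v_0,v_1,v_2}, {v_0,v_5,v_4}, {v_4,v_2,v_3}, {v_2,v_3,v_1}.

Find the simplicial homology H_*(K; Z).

H_0 = Z,  H_1 = Z,  H_2 = 0.

We work with the vertex ordering v_0 < v_1 < v_2 < v_3 < v_4 < v_5. The simplices of K, each written with vertices in increasing order, are:

  0-simplices (6): [v_0], [v_1], [v_2], [v_3], [v_4], [v_5]
  1-simplices (12): [v_0,v_1], [v_0,v_2], [v_0,v_3], [v_0,v_4], [v_0,v_5], [v_1,v_2], [v_1,v_3], [v_2,v_3], [v_2,v_4], [v_2,v_5], [v_3,v_4], [v_4,v_5]
  2-simplices (6): [v_0,v_1,v_2], [v_0,v_2,v_5], [v_0,v_3,v_4], [v_0,v_4,v_5], [v_1,v_2,v_3], [v_2,v_3,v_4]

giving chain groups C_0 ≅ Z^6, C_1 ≅ Z^12, C_2 ≅ Z^6.

∂_1: C_1 → C_0 sends each edge [p,q] (with p < q) to q − p. For instance
  ∂[v_1,v_2] = [v_2] − [v_1].
As a 6×12 matrix over Z this has rank 5, with invariant factors (1,1,1,1,1).

The boundary map ∂_2: C_2 → C_1 sends each 2-simplex [p,q,r] to [q,r] − [p,r] + [p,q]. For instance
  ∂[v_0,v_4,v_5] = [v_4,v_5] − [v_0,v_5] + [v_0,v_4],
  ∂[v_1,v_2,v_3] = [v_2,v_3] − [v_1,v_3] + [v_1,v_2].
This gives a 12×6 integer matrix of rank 6; reducing to Smith normal form yields diagonal entries (1,1,1,1,1,1).

Reading off H_k = ker ∂_k / im ∂_{k+1}:

  H_0: rank C_0 − rank ∂_1 = 6 − 5 = 1, and the invariant factors of ∂_1 are all 1, so H_0 = Z.
  H_1: rank ker ∂_1 − rank ∂_2 = (12 − 5) − 6 = 1, and the invariant factors of ∂_2 are all 1, so H_1 = Z.
  H_2: rank ker ∂_2 − rank ∂_3 = (6 − 6) − 0 = 0, and there is no ∂_3, so H_2 = 0.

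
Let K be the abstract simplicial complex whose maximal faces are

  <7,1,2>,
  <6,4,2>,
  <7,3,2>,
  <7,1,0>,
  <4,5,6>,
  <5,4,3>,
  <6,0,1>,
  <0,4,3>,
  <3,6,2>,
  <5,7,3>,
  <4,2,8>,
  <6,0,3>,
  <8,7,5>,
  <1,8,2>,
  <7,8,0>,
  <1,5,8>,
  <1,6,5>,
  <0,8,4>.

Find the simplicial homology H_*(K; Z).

H_0 ≅ Z,  H_1 ≅ Z ⊕ Z_2,  H_2 = 0.

Take the total order 0 < 1 < 2 < 3 < 4 < 5 < 6 < 7 < 8 on the vertex set. Then K (dimension 2) consists of the simplices:

  0-simplices (9): [0], [1], [2], [3], [4], [5], [6], [7], [8]
  1-simplices (27): (27 of them)
  2-simplices (18): [0,1,6], [0,1,7], [0,3,4], [0,3,6], [0,4,8], [0,7,8], [1,2,7], [1,2,8], [1,5,6], [1,5,8], [2,3,6], [2,3,7], [2,4,6], [2,4,8], [3,4,5], [3,5,7], [4,5,6], [5,7,8]

giving chain groups C_0 ≅ Z^9, C_1 ≅ Z^27, C_2 ≅ Z^18.

The boundary map ∂_1: C_1 → C_0 sends each edge [p,q] (with p < q) to q − p. For instance
  ∂[1,8] = [8] − [1].
This gives a 9×27 integer matrix of rank 8; reducing to Smith normal form yields diagonal entries (1,1,1,1,1,1,1,1).

Boundary ∂_2: C_2 → C_1 sends each 2-simplex [p,q,r] to [q,r] − [p,r] + [p,q]. For instance
  ∂[0,4,8] = [4,8] − [0,8] + [0,4],
  ∂[1,5,6] = [5,6] − [1,6] + [1,5].
This gives a 27×18 integer matrix of rank 18; reducing to Smith normal form yields diagonal entries (1,1,1,1,1,1,1,1,1,1,1,1,1,1,1,1,1,2).

Reading off H_k = ker ∂_k / im ∂_{k+1}:

  H_0: rank C_0 − rank ∂_1 = 9 − 8 = 1, and the invariant factors of ∂_1 are all 1, so H_0 = Z.
  H_1: rank ker ∂_1 − rank ∂_2 = (27 − 8) − 18 = 1, and ∂_2 has invariant factor 2 > 1, so H_1 = Z ⊕ Z_2.
  H_2: rank ker ∂_2 − rank ∂_3 = (18 − 18) − 0 = 0, and there is no ∂_3, so H_2 = 0.

(K is a triangulation of the Klein bottle.)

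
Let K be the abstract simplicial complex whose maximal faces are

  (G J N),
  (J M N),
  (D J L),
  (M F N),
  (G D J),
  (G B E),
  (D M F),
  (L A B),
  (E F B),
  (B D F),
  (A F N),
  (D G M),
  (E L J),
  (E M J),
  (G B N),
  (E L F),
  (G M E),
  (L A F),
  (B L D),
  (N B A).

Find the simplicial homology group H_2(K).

H_2 ≅ 0.

Order the vertices as A < B < D < E < F < G < J < L < M < N. Listing each simplex with vertices in this order, K has dimension 2 with simplices:

  0-simplices (10): A, B, D, E, F, G, J, L, M, N
  1-simplices (30): AB, AF, AL, AN, BD, BE, BF, BG, BL, BN, DF, DG, DJ, DL, DM, EF, EG, EJ, EL, EM, FL, FM, FN, GJ, GM, GN, JL, JM, JN, MN
  2-simplices (20): ABL, ABN, AFL, AFN, BDF, BDL, BEF, BEG, BGN, DFM, DGJ, DGM, DJL, EFL, EGM, EJL, EJM, FMN, GJN, JMN

giving chain groups C_0 ≅ Z^10, C_1 ≅ Z^30, C_2 ≅ Z^20.

∂_1: C_1 → C_0 is given by ∂[p,q] = [q] − [p]. For instance
  ∂BF = F − B.
As a 10×30 matrix over Z this has rank 9, with invariant factors (1,1,1,1,1,1,1,1,1).

Boundary ∂_2: C_2 → C_1 maps a triangle to the signed sum of its edges. For instance
  ∂EJM = JM − EM + EJ,
  ∂ABN = BN − AN + AB.
As a 30×20 matrix over Z this has rank 20, with invariant factors (1,1,1,1,1,1,1,1,1,1,1,1,1,1,1,1,1,1,1,2).

From H_k ≅ ker(∂_k) / im(∂_{k+1}) we obtain:

  H_2: rank ker ∂_2 − rank ∂_3 = (20 − 20) − 0 = 0, and there is no ∂_3, so H_2 = 0.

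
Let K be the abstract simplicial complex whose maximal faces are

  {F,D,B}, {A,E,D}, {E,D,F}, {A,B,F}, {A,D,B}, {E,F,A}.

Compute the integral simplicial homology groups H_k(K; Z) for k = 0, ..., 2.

H_0 = Z,  H_1 = 0,  H_2 = Z.

Fix the vertex order A < B < D < E < F and write every simplex with vertices in increasing order. Then dim K = 2 and the simplices of K are:

  0-simplices (5): A, B, D, E, F
  1-simplices (9): AB, AD, AE, AF, BD, BF, DE, DF, EF
  2-simplices (6): ABD, ABF, ADE, AEF, BDF, DEF

so the chain groups are C_0 ≅ Z^5, C_1 ≅ Z^9, C_2 ≅ Z^6.

The boundary map ∂_1: C_1 → C_0 is given by ∂[p,q] = [q] − [p].
As a 5×9 matrix over Z this has rank 4, with invariant factors (1,1,1,1).

∂_2: C_2 → C_1 maps a triangle to the signed sum of its edges. For instance
  ∂ADE = DE − AE + AD,
  ∂AEF = EF − AF + AE.
The resulting 9×6 matrix has rank 5, and its Smith normal form has invariant factors (1,1,1,1,1).

From H_k ≅ ker(∂_k) / im(∂_{k+1}) we obtain:

  H_0: rank C_0 − rank ∂_1 = 5 − 4 = 1, and the invariant factors of ∂_1 are all 1, so H_0 = Z.
  H_1: rank ker ∂_1 − rank ∂_2 = (9 − 4) − 5 = 0, and the invariant factors of ∂_2 are all 1, so H_1 = 0.
  H_2: rank ker ∂_2 − rank ∂_3 = (6 − 5) − 0 = 1, and there is no ∂_3, so H_2 = Z.

(K is a triangulation of the 2-sphere S^2.)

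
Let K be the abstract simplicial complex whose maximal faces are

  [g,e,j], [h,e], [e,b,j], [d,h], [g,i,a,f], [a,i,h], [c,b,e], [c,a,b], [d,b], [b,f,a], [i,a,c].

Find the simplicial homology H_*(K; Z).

H_0 = Z,  H_1 = Z^3,  H_2 = 0,  H_3 = 0.

Take the total order a < b < c < d < e < f < g < h < i < j on the vertex set. Then K (dimension 3) consists of the simplices:

  0-simplices (10): a, b, c, d, e, f, g, h, i, j
  1-simplices (22): ab, ac, af, ag, ah, ai, bc, bd, be, bf, bj, ce, ci, dh, eg, eh, ej, fg, fi, gi, gj, hi
  2-simplices (11): abc, abf, aci, afg, afi, agi, ahi, bce, bej, egj, fgi
  3-simplices (1): afgi

so the chain groups are C_0 ≅ Z^10, C_1 ≅ Z^22, C_2 ≅ Z^11, C_3 ≅ Z^1.

The boundary map ∂_1: C_1 → C_0 maps an edge to its endpoints' difference, ∂[p,q] = q − p. For instance
  ∂bj = j − b.
As a 10×22 matrix over Z this has rank 9, with invariant factors (1,1,1,1,1,1,1,1,1).

Boundary ∂_2: C_2 → C_1 maps a triangle to the signed sum of its edges. For instance
  ∂bej = ej − bj + be,
  ∂abf = bf − af + ab.
As a 22×11 matrix over Z this has rank 10, with invariant factors (1,1,1,1,1,1,1,1,1,1).

The boundary map ∂_3: C_3 → C_2 sends each 3-simplex σ to the alternating sum Σ_i (−1)^i (σ with its i-th vertex removed). For instance
  ∂afgi = fgi − agi + afi − afg.
As a 11×1 matrix over Z this has rank 1, with invariant factors (1).

Reading off H_k = ker ∂_k / im ∂_{k+1}:

  H_0: rank C_0 − rank ∂_1 = 10 − 9 = 1, and the invariant factors of ∂_1 are all 1, so H_0 = Z.
  H_1: rank ker ∂_1 − rank ∂_2 = (22 − 9) − 10 = 3, and the invariant factors of ∂_2 are all 1, so H_1 = Z^3.
  H_2: rank ker ∂_2 − rank ∂_3 = (11 − 10) − 1 = 0, and the invariant factors of ∂_3 are all 1, so H_2 = 0.
  H_3: rank ker ∂_3 − rank ∂_4 = (1 − 1) − 0 = 0, and there is no ∂_4, so H_3 = 0.

As a check, the Euler characteristic is 10 − 22 + 11 − 1 = -2, which agrees with 1 − 3 + 0 − 0 = -2.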